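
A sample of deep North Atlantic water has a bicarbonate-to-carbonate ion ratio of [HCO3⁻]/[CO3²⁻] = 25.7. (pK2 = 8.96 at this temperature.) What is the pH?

From K2 = [H⁺][CO3²⁻]/[HCO3⁻]:  pH = pK2 − log₁₀([HCO3⁻]/[CO3²⁻])
log₁₀(25.7) = +1.410
pH = 8.96 − (+1.410) = 7.55

pH = 7.55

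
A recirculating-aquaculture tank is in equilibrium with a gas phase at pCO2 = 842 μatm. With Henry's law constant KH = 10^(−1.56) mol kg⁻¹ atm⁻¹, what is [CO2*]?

[CO2*] = 23.2 μmol/kg

KH = 10^(−1.56) = 2.754×10^-2 mol kg⁻¹ atm⁻¹
[CO2*] = KH · pCO2 = 2.754×10^-2 × 842×10^-6 atm = 2.32×10^-5 mol/kg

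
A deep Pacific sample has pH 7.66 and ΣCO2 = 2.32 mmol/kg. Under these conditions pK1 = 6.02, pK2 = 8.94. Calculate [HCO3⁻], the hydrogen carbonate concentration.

[HCO3⁻] = 2.16 mmol/kg

α₁ = 1 / (1 + [H⁺]/K1 + K2/[H⁺]) = 1 / (1 + 10^-1.64 + 10^-1.28)
   = 1 / (1 + 0.022909 + 0.052481) = 1/1.0754 = 0.9299
[HCO3⁻] = α₁ × DIC = 0.9299 × 2.32 = 2.16 mmol/kg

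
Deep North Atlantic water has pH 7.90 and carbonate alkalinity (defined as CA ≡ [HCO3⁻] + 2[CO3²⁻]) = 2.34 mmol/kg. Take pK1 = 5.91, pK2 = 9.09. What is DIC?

DIC = 2.23 mmol/kg

CA = [HCO3⁻] + 2[CO3²⁻] = (α₁ + 2α₂)·DIC
At pH 7.90: [H⁺]/K1 = 10^-1.99 = 0.010233, K2/[H⁺] = 10^-1.19 = 0.064565
α₁ = 1/(1 + 0.010233 + 0.064565) = 1/1.0748 = 0.9304; α₂ = α₁·K2/[H⁺] = 0.06007
α₁ + 2α₂ = 1.0506
DIC = CA / (α₁ + 2α₂) = 2.34 / 1.0506 = 2.23 mmol/kg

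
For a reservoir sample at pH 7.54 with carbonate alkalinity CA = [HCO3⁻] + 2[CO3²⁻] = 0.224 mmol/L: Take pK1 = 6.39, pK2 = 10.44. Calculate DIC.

DIC = 0.240 mmol/L

CA = [HCO3⁻] + 2[CO3²⁻] = (α₁ + 2α₂)·DIC
At pH 7.54: [H⁺]/K1 = 10^-1.15 = 0.070795, K2/[H⁺] = 10^-2.90 = 0.0012589
α₁ = 1/(1 + 0.070795 + 0.0012589) = 1/1.0721 = 0.9328; α₂ = α₁·K2/[H⁺] = 0.001174
α₁ + 2α₂ = 0.9351
DIC = CA / (α₁ + 2α₂) = 0.224 / 0.9351 = 0.240 mmol/L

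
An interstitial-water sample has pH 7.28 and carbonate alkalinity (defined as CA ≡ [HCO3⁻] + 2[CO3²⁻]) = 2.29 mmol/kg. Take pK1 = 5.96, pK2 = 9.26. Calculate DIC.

DIC = 2.37 mmol/kg

CA = [HCO3⁻] + 2[CO3²⁻] = (α₁ + 2α₂)·DIC
At pH 7.28: [H⁺]/K1 = 10^-1.32 = 0.047863, K2/[H⁺] = 10^-1.98 = 0.010471
α₁ = 1/(1 + 0.047863 + 0.010471) = 1/1.0583 = 0.9449; α₂ = α₁·K2/[H⁺] = 0.009894
α₁ + 2α₂ = 0.9647
DIC = CA / (α₁ + 2α₂) = 2.29 / 0.9647 = 2.37 mmol/kg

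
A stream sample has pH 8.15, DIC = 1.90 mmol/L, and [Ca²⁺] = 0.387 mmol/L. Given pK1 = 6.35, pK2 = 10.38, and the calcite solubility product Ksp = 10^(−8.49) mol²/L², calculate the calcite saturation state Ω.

Ω = 1.31

α₂ = 1 / (1 + [H⁺]/K2 + [H⁺]²/(K1K2)) = 1 / (1 + 10^+2.23 + 10^+0.43)
   = 1 / (1 + 169.82 + 2.6915) = 1/173.52 = 0.005763
[CO3²⁻] = α₂ × DIC = 0.005763 × 1.90 = 0.01095 mmol/L = 10.95 μmol/L
Ksp = 10^(−8.49) = 3.236×10^-9
Ω = [Ca²⁺][CO3²⁻]/Ksp = (0.387×10^-3)(1.095×10^-5) / 3.236×10^-9 = 1.31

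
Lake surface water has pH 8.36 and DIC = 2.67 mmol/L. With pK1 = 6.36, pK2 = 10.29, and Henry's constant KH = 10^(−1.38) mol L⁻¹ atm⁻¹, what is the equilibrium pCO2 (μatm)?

α₀ = 1 / (1 + K1/[H⁺] + K1K2/[H⁺]²) = 1 / (1 + 10^+2.00 + 10^+0.07)
   = 1 / (1 + 100.00 + 1.1749) = 1/102.17 = 0.009787
[CO2*] = α₀ × DIC = 0.009787 × 2.67 = 0.02613 mmol/L
pCO2 = [CO2*]/KH = 2.613×10^-5 / 4.169×10^-2 = 627 μatm

pCO2 = 627 μatm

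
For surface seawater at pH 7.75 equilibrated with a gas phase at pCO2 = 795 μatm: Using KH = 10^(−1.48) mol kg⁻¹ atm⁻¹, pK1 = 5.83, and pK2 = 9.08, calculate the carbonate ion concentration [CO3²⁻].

[CO3²⁻] = 0.102 mmol/kg

[CO2*] = KH · pCO2 = 10^(−1.48) × 795×10^-6 = 2.632×10^-5 mol/kg
α₀ = 1/(1 + K1/[H⁺] + K1K2/[H⁺]²) = 1/(1 + 10^+1.92 + 10^+0.59) = 0.01136
DIC = [CO2*]/α₀ = 2.632×10^-5 / 0.01136 = 2.318 mmol/kg
[CO3²⁻] = α₂·DIC; α₂ = 0.04418, so [CO3²⁻] = 0.04418 × 2.318 = 0.102 mmol/kg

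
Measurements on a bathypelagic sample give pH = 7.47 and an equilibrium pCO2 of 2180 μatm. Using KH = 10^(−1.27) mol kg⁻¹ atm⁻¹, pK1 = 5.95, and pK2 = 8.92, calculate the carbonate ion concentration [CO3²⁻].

[CO3²⁻] = 0.138 mmol/kg

[CO2*] = KH · pCO2 = 10^(−1.27) × 2180×10^-6 = 1.171×10^-4 mol/kg
α₀ = 1/(1 + K1/[H⁺] + K1K2/[H⁺]²) = 1/(1 + 10^+1.52 + 10^+0.07) = 0.02834
DIC = [CO2*]/α₀ = 1.171×10^-4 / 0.02834 = 4.131 mmol/kg
[CO3²⁻] = α₂·DIC; α₂ = 0.03329, so [CO3²⁻] = 0.03329 × 4.131 = 0.138 mmol/kg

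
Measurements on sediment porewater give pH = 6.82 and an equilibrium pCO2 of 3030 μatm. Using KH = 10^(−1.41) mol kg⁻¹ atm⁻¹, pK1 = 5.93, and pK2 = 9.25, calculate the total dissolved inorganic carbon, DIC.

DIC = 1.04 mmol/kg

[CO2*] = KH · pCO2 = 10^(−1.41) × 3030×10^-6 = 1.179×10^-4 mol/kg
α₀ = 1/(1 + K1/[H⁺] + K1K2/[H⁺]²) = 1/(1 + 10^+0.89 + 10^-1.54) = 0.1137
DIC = [CO2*]/α₀ = 1.179×10^-4 / 0.1137 = 1.04 mmol/kg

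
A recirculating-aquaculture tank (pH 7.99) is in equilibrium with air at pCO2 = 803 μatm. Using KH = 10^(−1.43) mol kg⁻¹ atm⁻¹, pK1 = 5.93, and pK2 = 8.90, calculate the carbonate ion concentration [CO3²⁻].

[CO3²⁻] = 0.421 mmol/kg

[CO2*] = KH · pCO2 = 10^(−1.43) × 803×10^-6 = 2.983×10^-5 mol/kg
α₀ = 1/(1 + K1/[H⁺] + K1K2/[H⁺]²) = 1/(1 + 10^+2.06 + 10^+1.15) = 0.007696
DIC = [CO2*]/α₀ = 2.983×10^-5 / 0.007696 = 3.877 mmol/kg
[CO3²⁻] = α₂·DIC; α₂ = 0.1087, so [CO3²⁻] = 0.1087 × 3.877 = 0.421 mmol/kg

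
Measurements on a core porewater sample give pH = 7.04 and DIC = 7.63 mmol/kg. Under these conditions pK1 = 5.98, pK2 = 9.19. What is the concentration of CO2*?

α₀ = 1 / (1 + K1/[H⁺] + K1K2/[H⁺]²) = 1 / (1 + 10^+1.06 + 10^-1.09)
   = 1 / (1 + 11.482 + 0.081283) = 1/12.563 = 0.07960
[CO2*] = α₀ × DIC = 0.07960 × 7.63 = 0.607 mmol/kg

[CO2*] = 0.607 mmol/kg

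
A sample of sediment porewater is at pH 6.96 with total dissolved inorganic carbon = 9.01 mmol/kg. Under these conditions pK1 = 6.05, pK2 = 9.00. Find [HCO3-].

[HCO3⁻] = 7.96 mmol/kg

α₁ = 1 / (1 + [H⁺]/K1 + K2/[H⁺]) = 1 / (1 + 10^-0.91 + 10^-2.04)
   = 1 / (1 + 0.12303 + 0.0091201) = 1/1.1321 = 0.8833
[HCO3⁻] = α₁ × DIC = 0.8833 × 9.01 = 7.96 mmol/kg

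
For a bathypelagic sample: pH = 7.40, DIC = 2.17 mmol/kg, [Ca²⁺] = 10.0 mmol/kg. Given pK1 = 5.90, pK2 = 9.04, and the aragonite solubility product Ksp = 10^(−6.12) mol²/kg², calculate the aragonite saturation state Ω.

α₂ = 1 / (1 + [H⁺]/K2 + [H⁺]²/(K1K2)) = 1 / (1 + 10^+1.64 + 10^+0.14)
   = 1 / (1 + 43.652 + 1.3804) = 1/46.032 = 0.02172
[CO3²⁻] = α₂ × DIC = 0.02172 × 2.17 = 0.04714 mmol/kg
Ksp = 10^(−6.12) = 7.586×10^-7
Ω = [Ca²⁺][CO3²⁻]/Ksp = (10.0×10^-3)(4.714×10^-5) / 7.586×10^-7 = 0.621

Ω = 0.621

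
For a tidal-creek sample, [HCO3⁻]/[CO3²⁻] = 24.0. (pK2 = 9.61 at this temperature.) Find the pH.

From K2 = [H⁺][CO3²⁻]/[HCO3⁻]:  pH = pK2 − log₁₀([HCO3⁻]/[CO3²⁻])
log₁₀(24.0) = +1.380
pH = 9.61 − (+1.380) = 8.23

pH = 8.23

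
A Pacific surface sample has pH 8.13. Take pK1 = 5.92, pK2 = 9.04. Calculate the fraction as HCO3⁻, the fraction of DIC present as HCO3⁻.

α₁ = 0.886

α₁ = 1 / (1 + [H⁺]/K1 + K2/[H⁺]) = 1 / (1 + 10^-2.21 + 10^-0.91)
   = 1 / (1 + 0.0061660 + 0.12303) = 1/1.1292 = 0.8856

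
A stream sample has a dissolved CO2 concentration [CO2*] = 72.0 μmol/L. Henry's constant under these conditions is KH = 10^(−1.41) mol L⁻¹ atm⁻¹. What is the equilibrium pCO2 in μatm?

pCO2 = 1850 μatm

KH = 10^(−1.41) = 3.890×10^-2 mol L⁻¹ atm⁻¹
pCO2 = [CO2*]/KH = 72.0×10^-6 / 3.890×10^-2 = 1.85×10^-3 atm = 1850 μatm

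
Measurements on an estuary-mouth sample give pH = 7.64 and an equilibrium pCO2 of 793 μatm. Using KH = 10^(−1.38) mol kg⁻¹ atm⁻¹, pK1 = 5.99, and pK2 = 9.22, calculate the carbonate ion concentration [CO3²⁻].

[CO3²⁻] = 0.0388 mmol/kg

[CO2*] = KH · pCO2 = 10^(−1.38) × 793×10^-6 = 3.306×10^-5 mol/kg
α₀ = 1/(1 + K1/[H⁺] + K1K2/[H⁺]²) = 1/(1 + 10^+1.65 + 10^+0.07) = 0.02135
DIC = [CO2*]/α₀ = 3.306×10^-5 / 0.02135 = 1.549 mmol/kg
[CO3²⁻] = α₂·DIC; α₂ = 0.02508, so [CO3²⁻] = 0.02508 × 1.549 = 0.0388 mmol/kg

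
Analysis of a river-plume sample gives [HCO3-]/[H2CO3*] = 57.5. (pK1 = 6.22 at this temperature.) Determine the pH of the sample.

From K1 = [H⁺][HCO3-]/[H2CO3*]:  pH = pK1 + log₁₀([HCO3-]/[H2CO3*])
log₁₀(57.5) = +1.760
pH = 6.22 + (+1.760) = 7.98

pH = 7.98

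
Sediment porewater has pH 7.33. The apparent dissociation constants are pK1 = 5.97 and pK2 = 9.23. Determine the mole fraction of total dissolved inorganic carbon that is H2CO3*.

α₀ = 0.0413

α₀ = 1 / (1 + K1/[H⁺] + K1K2/[H⁺]²) = 1 / (1 + 10^+1.36 + 10^-0.54)
   = 1 / (1 + 22.909 + 0.28840) = 1/24.197 = 0.04133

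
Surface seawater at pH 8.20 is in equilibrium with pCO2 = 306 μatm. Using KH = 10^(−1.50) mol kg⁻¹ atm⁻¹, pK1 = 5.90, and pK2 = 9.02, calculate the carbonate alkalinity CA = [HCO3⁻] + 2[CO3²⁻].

CA = 2.52 mmol/kg

[CO2*] = KH · pCO2 = 10^(−1.50) × 306×10^-6 = 9.677×10^-6 mol/kg
α₀ = 1/(1 + K1/[H⁺] + K1K2/[H⁺]²) = 1/(1 + 10^+2.30 + 10^+1.48) = 0.004334
DIC = [CO2*]/α₀ = 9.677×10^-6 / 0.004334 = 2.233 mmol/kg
CA = (α₁ + 2α₂)·DIC = (0.8648 + 2×0.1309) × 2.233 = 2.52 mmol/kg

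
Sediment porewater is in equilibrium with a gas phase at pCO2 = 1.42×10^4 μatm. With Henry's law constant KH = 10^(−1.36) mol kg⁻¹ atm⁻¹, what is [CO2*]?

[CO2*] = 620 μmol/kg

KH = 10^(−1.36) = 4.365×10^-2 mol kg⁻¹ atm⁻¹
[CO2*] = KH · pCO2 = 4.365×10^-2 × 1.42×10^4×10^-6 atm = 6.20×10^-4 mol/kg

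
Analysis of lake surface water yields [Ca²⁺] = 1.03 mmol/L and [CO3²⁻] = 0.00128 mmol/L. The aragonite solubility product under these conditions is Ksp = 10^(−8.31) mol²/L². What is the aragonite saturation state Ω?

Ω = 0.269

Ksp = 10^(−8.31) = 4.898×10^-9
Ω = [Ca²⁺][CO3²⁻]/Ksp = (1.03×10^-3)(0.00128×10^-3) / 4.898×10^-9 = 0.269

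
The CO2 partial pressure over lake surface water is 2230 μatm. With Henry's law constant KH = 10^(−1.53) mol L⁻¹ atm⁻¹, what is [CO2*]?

[CO2*] = 65.8 μmol/L

KH = 10^(−1.53) = 2.951×10^-2 mol L⁻¹ atm⁻¹
[CO2*] = KH · pCO2 = 2.951×10^-2 × 2230×10^-6 atm = 6.58×10^-5 mol/L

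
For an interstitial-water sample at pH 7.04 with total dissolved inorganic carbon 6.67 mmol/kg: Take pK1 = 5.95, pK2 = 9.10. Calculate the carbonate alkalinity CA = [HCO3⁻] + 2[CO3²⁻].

CA = [HCO3⁻] + 2[CO3²⁻] = (α₁ + 2α₂)·DIC
At pH 7.04: [H⁺]/K1 = 10^-1.09 = 0.081283, K2/[H⁺] = 10^-2.06 = 0.0087096
α₁ = 1/(1 + 0.081283 + 0.0087096) = 1/1.0900 = 0.9174; α₂ = α₁·K2/[H⁺] = 0.007991
α₁ + 2α₂ = 0.9334
CA = 0.9334 × 6.67 = 6.23 mmol/kg

CA = 6.23 mmol/kg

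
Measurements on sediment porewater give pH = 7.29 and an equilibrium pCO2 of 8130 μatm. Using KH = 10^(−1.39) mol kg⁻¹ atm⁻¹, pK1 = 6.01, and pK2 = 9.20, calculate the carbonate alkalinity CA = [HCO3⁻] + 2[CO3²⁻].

[CO2*] = KH · pCO2 = 10^(−1.39) × 8130×10^-6 = 3.312×10^-4 mol/kg
α₀ = 1/(1 + K1/[H⁺] + K1K2/[H⁺]²) = 1/(1 + 10^+1.28 + 10^-0.63) = 0.04929
DIC = [CO2*]/α₀ = 3.312×10^-4 / 0.04929 = 6.720 mmol/kg
CA = (α₁ + 2α₂)·DIC = (0.9392 + 2×0.01155) × 6.720 = 6.47 mmol/kg

CA = 6.47 mmol/kg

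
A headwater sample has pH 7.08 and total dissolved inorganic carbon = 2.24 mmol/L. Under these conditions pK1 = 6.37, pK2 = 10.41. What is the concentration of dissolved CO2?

[CO2*] = 0.365 mmol/L

α₀ = 1 / (1 + K1/[H⁺] + K1K2/[H⁺]²) = 1 / (1 + 10^+0.71 + 10^-2.62)
   = 1 / (1 + 5.1286 + 0.0023988) = 1/6.1310 = 0.1631
[CO2*] = α₀ × DIC = 0.1631 × 2.24 = 0.365 mmol/L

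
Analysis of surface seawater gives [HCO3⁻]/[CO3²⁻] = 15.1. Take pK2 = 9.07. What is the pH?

From K2 = [H⁺][CO3²⁻]/[HCO3⁻]:  pH = pK2 − log₁₀([HCO3⁻]/[CO3²⁻])
log₁₀(15.1) = +1.179
pH = 9.07 − (+1.179) = 7.89

pH = 7.89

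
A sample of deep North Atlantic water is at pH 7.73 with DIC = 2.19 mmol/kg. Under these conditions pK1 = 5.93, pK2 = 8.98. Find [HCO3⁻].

[HCO3⁻] = 2.04 mmol/kg

α₁ = 1 / (1 + [H⁺]/K1 + K2/[H⁺]) = 1 / (1 + 10^-1.80 + 10^-1.25)
   = 1 / (1 + 0.015849 + 0.056234) = 1/1.0721 = 0.9328
[HCO3⁻] = α₁ × DIC = 0.9328 × 2.19 = 2.04 mmol/kg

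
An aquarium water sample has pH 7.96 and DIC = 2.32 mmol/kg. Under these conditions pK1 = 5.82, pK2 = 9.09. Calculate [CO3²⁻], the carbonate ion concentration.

[CO3²⁻] = 0.159 mmol/kg

α₂ = 1 / (1 + [H⁺]/K2 + [H⁺]²/(K1K2)) = 1 / (1 + 10^+1.13 + 10^-1.01)
   = 1 / (1 + 13.490 + 0.097724) = 1/14.587 = 0.06855
[CO3²⁻] = α₂ × DIC = 0.06855 × 2.32 = 0.159 mmol/kg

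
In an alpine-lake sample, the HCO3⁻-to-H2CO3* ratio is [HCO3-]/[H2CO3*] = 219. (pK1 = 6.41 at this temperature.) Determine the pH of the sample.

From K1 = [H⁺][HCO3-]/[H2CO3*]:  pH = pK1 + log₁₀([HCO3-]/[H2CO3*])
log₁₀(219) = +2.340
pH = 6.41 + (+2.340) = 8.75

pH = 8.75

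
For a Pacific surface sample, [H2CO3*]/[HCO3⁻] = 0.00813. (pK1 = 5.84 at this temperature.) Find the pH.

From K1 = [H⁺][HCO3⁻]/[H2CO3*]:  pH = pK1 − log₁₀([H2CO3*]/[HCO3⁻])
log₁₀(0.00813) = -2.090
pH = 5.84 − (-2.090) = 7.93

pH = 7.93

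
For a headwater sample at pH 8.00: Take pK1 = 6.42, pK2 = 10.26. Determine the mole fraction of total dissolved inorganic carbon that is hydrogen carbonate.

α₁ = 0.969

α₁ = 1 / (1 + [H⁺]/K1 + K2/[H⁺]) = 1 / (1 + 10^-1.58 + 10^-2.26)
   = 1 / (1 + 0.026303 + 0.0054954) = 1/1.0318 = 0.9692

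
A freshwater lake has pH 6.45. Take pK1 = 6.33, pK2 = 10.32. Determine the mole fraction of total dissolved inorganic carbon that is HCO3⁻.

α₁ = 1 / (1 + [H⁺]/K1 + K2/[H⁺]) = 1 / (1 + 10^-0.12 + 10^-3.87)
   = 1 / (1 + 0.75858 + 0.00013490) = 1/1.7587 = 0.5686

α₁ = 0.569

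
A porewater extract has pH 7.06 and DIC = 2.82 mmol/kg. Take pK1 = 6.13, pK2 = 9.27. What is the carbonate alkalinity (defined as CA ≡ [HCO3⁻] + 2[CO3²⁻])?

CA = [HCO3⁻] + 2[CO3²⁻] = (α₁ + 2α₂)·DIC
At pH 7.06: [H⁺]/K1 = 10^-0.93 = 0.11749, K2/[H⁺] = 10^-2.21 = 0.0061660
α₁ = 1/(1 + 0.11749 + 0.0061660) = 1/1.1237 = 0.8900; α₂ = α₁·K2/[H⁺] = 0.005487
α₁ + 2α₂ = 0.9009
CA = 0.9009 × 2.82 = 2.54 mmol/kg

CA = 2.54 mmol/kg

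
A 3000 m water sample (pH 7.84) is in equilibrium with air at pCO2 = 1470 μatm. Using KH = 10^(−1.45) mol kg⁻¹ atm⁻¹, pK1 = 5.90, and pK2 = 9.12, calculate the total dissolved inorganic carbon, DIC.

DIC = 4.83 mmol/kg

[CO2*] = KH · pCO2 = 10^(−1.45) × 1470×10^-6 = 5.216×10^-5 mol/kg
α₀ = 1/(1 + K1/[H⁺] + K1K2/[H⁺]²) = 1/(1 + 10^+1.94 + 10^+0.66) = 0.01079
DIC = [CO2*]/α₀ = 5.216×10^-5 / 0.01079 = 4.83 mmol/kg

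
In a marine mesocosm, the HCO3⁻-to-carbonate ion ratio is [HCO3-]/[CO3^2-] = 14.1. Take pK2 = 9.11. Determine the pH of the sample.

From K2 = [H⁺][CO3^2-]/[HCO3-]:  pH = pK2 − log₁₀([HCO3-]/[CO3^2-])
log₁₀(14.1) = +1.149
pH = 9.11 − (+1.149) = 7.96

pH = 7.96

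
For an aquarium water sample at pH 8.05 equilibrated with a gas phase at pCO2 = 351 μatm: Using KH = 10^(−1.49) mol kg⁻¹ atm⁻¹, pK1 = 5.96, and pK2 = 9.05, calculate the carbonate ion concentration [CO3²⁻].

[CO2*] = KH · pCO2 = 10^(−1.49) × 351×10^-6 = 1.136×10^-5 mol/kg
α₀ = 1/(1 + K1/[H⁺] + K1K2/[H⁺]²) = 1/(1 + 10^+2.09 + 10^+1.09) = 0.007335
DIC = [CO2*]/α₀ = 1.136×10^-5 / 0.007335 = 1.548 mmol/kg
[CO3²⁻] = α₂·DIC; α₂ = 0.09024, so [CO3²⁻] = 0.09024 × 1.548 = 0.140 mmol/kg

[CO3²⁻] = 0.140 mmol/kg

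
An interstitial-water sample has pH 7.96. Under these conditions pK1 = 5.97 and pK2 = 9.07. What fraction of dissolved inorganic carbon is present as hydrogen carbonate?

α₁ = 1 / (1 + [H⁺]/K1 + K2/[H⁺]) = 1 / (1 + 10^-1.99 + 10^-1.11)
   = 1 / (1 + 0.010233 + 0.077625) = 1/1.0879 = 0.9192

α₁ = 0.919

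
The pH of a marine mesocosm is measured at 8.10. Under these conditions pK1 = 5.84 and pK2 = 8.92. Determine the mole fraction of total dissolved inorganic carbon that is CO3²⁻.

α₂ = 0.131

α₂ = 1 / (1 + [H⁺]/K2 + [H⁺]²/(K1K2)) = 1 / (1 + 10^+0.82 + 10^-1.44)
   = 1 / (1 + 6.6069 + 0.036308) = 1/7.6432 = 0.1308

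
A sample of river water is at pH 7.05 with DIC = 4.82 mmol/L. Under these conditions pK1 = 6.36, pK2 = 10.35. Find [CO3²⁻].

α₂ = 1 / (1 + [H⁺]/K2 + [H⁺]²/(K1K2)) = 1 / (1 + 10^+3.30 + 10^+2.61)
   = 1 / (1 + 1995.3 + 407.38) = 1/2403.6 = 0.0004160
[CO3²⁻] = α₂ × DIC = 0.0004160 × 4.82 = 0.00201 mmol/L = 2.01 μmol/L

[CO3²⁻] = 2.01 μmol/L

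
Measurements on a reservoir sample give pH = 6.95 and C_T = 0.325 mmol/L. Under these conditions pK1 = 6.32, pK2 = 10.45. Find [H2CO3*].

[CO2*] = 0.0617 mmol/L

α₀ = 1 / (1 + K1/[H⁺] + K1K2/[H⁺]²) = 1 / (1 + 10^+0.63 + 10^-2.87)
   = 1 / (1 + 4.2658 + 0.0013490) = 1/5.2671 = 0.1899
[CO2*] = α₀ × DIC = 0.1899 × 0.325 = 0.0617 mmol/L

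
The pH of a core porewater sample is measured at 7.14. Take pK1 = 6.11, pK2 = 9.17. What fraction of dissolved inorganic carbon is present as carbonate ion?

α₂ = 1 / (1 + [H⁺]/K2 + [H⁺]²/(K1K2)) = 1 / (1 + 10^+2.03 + 10^+1.00)
   = 1 / (1 + 107.15 + 10.000) = 1/118.15 = 0.008464

α₂ = 0.00846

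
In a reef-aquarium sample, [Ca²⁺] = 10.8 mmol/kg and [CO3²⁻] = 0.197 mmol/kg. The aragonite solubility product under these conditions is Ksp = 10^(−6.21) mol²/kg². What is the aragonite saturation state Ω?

Ksp = 10^(−6.21) = 6.166×10^-7
Ω = [Ca²⁺][CO3²⁻]/Ksp = (10.8×10^-3)(0.197×10^-3) / 6.166×10^-7 = 3.45

Ω = 3.45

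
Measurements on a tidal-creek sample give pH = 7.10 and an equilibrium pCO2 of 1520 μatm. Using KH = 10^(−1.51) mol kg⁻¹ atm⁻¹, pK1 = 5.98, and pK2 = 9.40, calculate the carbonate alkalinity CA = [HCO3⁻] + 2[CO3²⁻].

CA = 0.625 mmol/kg

[CO2*] = KH · pCO2 = 10^(−1.51) × 1520×10^-6 = 4.697×10^-5 mol/kg
α₀ = 1/(1 + K1/[H⁺] + K1K2/[H⁺]²) = 1/(1 + 10^+1.12 + 10^-1.18) = 0.07018
DIC = [CO2*]/α₀ = 4.697×10^-5 / 0.07018 = 0.6693 mmol/kg
CA = (α₁ + 2α₂)·DIC = (0.9252 + 2×0.004637) × 0.6693 = 0.625 mmol/kg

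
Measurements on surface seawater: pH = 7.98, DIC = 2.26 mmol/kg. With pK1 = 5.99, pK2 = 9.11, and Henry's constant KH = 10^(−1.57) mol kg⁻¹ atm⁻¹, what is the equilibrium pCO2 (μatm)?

α₀ = 1 / (1 + K1/[H⁺] + K1K2/[H⁺]²) = 1 / (1 + 10^+1.99 + 10^+0.86)
   = 1 / (1 + 97.724 + 7.2444) = 1/105.97 = 0.009437
[CO2*] = α₀ × DIC = 0.009437 × 2.26 = 0.02133 mmol/kg
pCO2 = [CO2*]/KH = 2.133×10^-5 / 2.692×10^-2 = 792 μatm

pCO2 = 792 μatm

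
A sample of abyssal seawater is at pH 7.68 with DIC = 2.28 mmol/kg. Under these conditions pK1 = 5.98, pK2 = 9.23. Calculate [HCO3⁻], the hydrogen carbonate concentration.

α₁ = 1 / (1 + [H⁺]/K1 + K2/[H⁺]) = 1 / (1 + 10^-1.70 + 10^-1.55)
   = 1 / (1 + 0.019953 + 0.028184) = 1/1.0481 = 0.9541
[HCO3⁻] = α₁ × DIC = 0.9541 × 2.28 = 2.18 mmol/kg

[HCO3⁻] = 2.18 mmol/kg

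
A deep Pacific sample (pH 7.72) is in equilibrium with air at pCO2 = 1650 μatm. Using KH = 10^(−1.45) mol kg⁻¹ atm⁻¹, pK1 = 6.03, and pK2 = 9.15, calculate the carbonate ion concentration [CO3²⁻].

[CO3²⁻] = 0.107 mmol/kg

[CO2*] = KH · pCO2 = 10^(−1.45) × 1650×10^-6 = 5.854×10^-5 mol/kg
α₀ = 1/(1 + K1/[H⁺] + K1K2/[H⁺]²) = 1/(1 + 10^+1.69 + 10^+0.26) = 0.01931
DIC = [CO2*]/α₀ = 5.854×10^-5 / 0.01931 = 3.032 mmol/kg
[CO3²⁻] = α₂·DIC; α₂ = 0.03513, so [CO3²⁻] = 0.03513 × 3.032 = 0.107 mmol/kg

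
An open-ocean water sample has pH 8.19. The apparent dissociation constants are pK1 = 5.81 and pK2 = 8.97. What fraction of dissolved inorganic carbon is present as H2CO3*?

α₀ = 0.00356

α₀ = 1 / (1 + K1/[H⁺] + K1K2/[H⁺]²) = 1 / (1 + 10^+2.38 + 10^+1.60)
   = 1 / (1 + 239.88 + 39.811) = 1/280.69 = 0.003563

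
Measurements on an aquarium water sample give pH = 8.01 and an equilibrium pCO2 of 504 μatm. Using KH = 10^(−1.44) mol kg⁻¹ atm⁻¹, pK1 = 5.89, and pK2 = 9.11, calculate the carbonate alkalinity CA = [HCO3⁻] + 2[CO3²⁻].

CA = 2.80 mmol/kg

[CO2*] = KH · pCO2 = 10^(−1.44) × 504×10^-6 = 1.830×10^-5 mol/kg
α₀ = 1/(1 + K1/[H⁺] + K1K2/[H⁺]²) = 1/(1 + 10^+2.12 + 10^+1.02) = 0.006979
DIC = [CO2*]/α₀ = 1.830×10^-5 / 0.006979 = 2.622 mmol/kg
CA = (α₁ + 2α₂)·DIC = (0.9199 + 2×0.07307) × 2.622 = 2.80 mmol/kg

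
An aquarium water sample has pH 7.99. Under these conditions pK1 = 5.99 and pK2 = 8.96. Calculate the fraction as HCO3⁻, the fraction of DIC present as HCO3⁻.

α₁ = 1 / (1 + [H⁺]/K1 + K2/[H⁺]) = 1 / (1 + 10^-2.00 + 10^-0.97)
   = 1 / (1 + 0.010000 + 0.10715) = 1/1.1172 = 0.8951

α₁ = 0.895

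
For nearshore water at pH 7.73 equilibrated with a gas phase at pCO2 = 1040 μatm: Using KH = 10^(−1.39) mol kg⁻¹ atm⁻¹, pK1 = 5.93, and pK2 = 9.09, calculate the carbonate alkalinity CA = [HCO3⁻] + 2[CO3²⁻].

CA = 2.91 mmol/kg

[CO2*] = KH · pCO2 = 10^(−1.39) × 1040×10^-6 = 4.237×10^-5 mol/kg
α₀ = 1/(1 + K1/[H⁺] + K1K2/[H⁺]²) = 1/(1 + 10^+1.80 + 10^+0.44) = 0.01496
DIC = [CO2*]/α₀ = 4.237×10^-5 / 0.01496 = 2.832 mmol/kg
CA = (α₁ + 2α₂)·DIC = (0.9438 + 2×0.04120) × 2.832 = 2.91 mmol/kg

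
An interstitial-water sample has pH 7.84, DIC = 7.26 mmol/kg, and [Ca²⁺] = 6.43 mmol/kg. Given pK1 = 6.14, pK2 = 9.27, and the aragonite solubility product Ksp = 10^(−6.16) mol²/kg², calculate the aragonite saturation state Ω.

α₂ = 1 / (1 + [H⁺]/K2 + [H⁺]²/(K1K2)) = 1 / (1 + 10^+1.43 + 10^-0.27)
   = 1 / (1 + 26.915 + 0.53703) = 1/28.452 = 0.03515
[CO3²⁻] = α₂ × DIC = 0.03515 × 7.26 = 0.2552 mmol/kg
Ksp = 10^(−6.16) = 6.918×10^-7
Ω = [Ca²⁺][CO3²⁻]/Ksp = (6.43×10^-3)(2.552×10^-4) / 6.918×10^-7 = 2.37

Ω = 2.37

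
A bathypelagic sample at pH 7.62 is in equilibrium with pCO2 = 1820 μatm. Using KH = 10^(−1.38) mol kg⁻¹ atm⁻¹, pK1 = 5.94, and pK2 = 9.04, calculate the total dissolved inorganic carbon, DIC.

[CO2*] = KH · pCO2 = 10^(−1.38) × 1820×10^-6 = 7.587×10^-5 mol/kg
α₀ = 1/(1 + K1/[H⁺] + K1K2/[H⁺]²) = 1/(1 + 10^+1.68 + 10^+0.26) = 0.01973
DIC = [CO2*]/α₀ = 7.587×10^-5 / 0.01973 = 3.85 mmol/kg

DIC = 3.85 mmol/kg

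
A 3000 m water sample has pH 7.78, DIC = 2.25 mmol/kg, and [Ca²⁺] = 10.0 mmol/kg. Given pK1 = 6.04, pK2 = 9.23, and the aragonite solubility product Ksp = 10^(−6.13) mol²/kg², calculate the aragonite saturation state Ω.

α₂ = 1 / (1 + [H⁺]/K2 + [H⁺]²/(K1K2)) = 1 / (1 + 10^+1.45 + 10^-0.29)
   = 1 / (1 + 28.184 + 0.51286) = 1/29.697 = 0.03367
[CO3²⁻] = α₂ × DIC = 0.03367 × 2.25 = 0.07577 mmol/kg
Ksp = 10^(−6.13) = 7.413×10^-7
Ω = [Ca²⁺][CO3²⁻]/Ksp = (10.0×10^-3)(7.577×10^-5) / 7.413×10^-7 = 1.02

Ω = 1.02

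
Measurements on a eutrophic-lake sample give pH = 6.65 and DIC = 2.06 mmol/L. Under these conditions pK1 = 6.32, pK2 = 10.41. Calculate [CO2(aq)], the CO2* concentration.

α₀ = 1 / (1 + K1/[H⁺] + K1K2/[H⁺]²) = 1 / (1 + 10^+0.33 + 10^-3.43)
   = 1 / (1 + 2.1380 + 0.00037154) = 1/3.1383 = 0.3186
[CO2*] = α₀ × DIC = 0.3186 × 2.06 = 0.656 mmol/L

[CO2*] = 0.656 mmol/L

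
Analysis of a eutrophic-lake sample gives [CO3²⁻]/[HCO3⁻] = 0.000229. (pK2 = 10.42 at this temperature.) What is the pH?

pH = 6.78

From K2 = [H⁺][CO3²⁻]/[HCO3⁻]:  pH = pK2 + log₁₀([CO3²⁻]/[HCO3⁻])
log₁₀(0.000229) = -3.640
pH = 10.42 + (-3.640) = 6.78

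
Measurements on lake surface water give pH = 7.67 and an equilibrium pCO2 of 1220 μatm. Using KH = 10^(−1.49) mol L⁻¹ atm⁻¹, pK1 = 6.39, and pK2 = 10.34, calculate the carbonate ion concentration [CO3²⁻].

[CO3²⁻] = 1.61 μmol/L

[CO2*] = KH · pCO2 = 10^(−1.49) × 1220×10^-6 = 3.948×10^-5 mol/L
α₀ = 1/(1 + K1/[H⁺] + K1K2/[H⁺]²) = 1/(1 + 10^+1.28 + 10^-1.39) = 0.04976
DIC = [CO2*]/α₀ = 3.948×10^-5 / 0.04976 = 0.7933 mmol/L
[CO3²⁻] = α₂·DIC; α₂ = 0.002027, so [CO3²⁻] = 0.002027 × 0.7933 = 0.00161 mmol/L = 1.61 μmol/L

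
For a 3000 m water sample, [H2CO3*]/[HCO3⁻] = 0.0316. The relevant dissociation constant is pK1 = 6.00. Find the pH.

From K1 = [H⁺][HCO3⁻]/[H2CO3*]:  pH = pK1 − log₁₀([H2CO3*]/[HCO3⁻])
log₁₀(0.0316) = -1.500
pH = 6.00 − (-1.500) = 7.50

pH = 7.50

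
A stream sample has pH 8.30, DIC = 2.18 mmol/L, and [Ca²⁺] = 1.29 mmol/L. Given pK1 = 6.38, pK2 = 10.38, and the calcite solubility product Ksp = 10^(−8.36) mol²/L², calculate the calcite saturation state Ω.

α₂ = 1 / (1 + [H⁺]/K2 + [H⁺]²/(K1K2)) = 1 / (1 + 10^+2.08 + 10^+0.16)
   = 1 / (1 + 120.23 + 1.4454) = 1/122.67 = 0.008152
[CO3²⁻] = α₂ × DIC = 0.008152 × 2.18 = 0.01777 mmol/L = 17.77 μmol/L
Ksp = 10^(−8.36) = 4.365×10^-9
Ω = [Ca²⁺][CO3²⁻]/Ksp = (1.29×10^-3)(1.777×10^-5) / 4.365×10^-9 = 5.25

Ω = 5.25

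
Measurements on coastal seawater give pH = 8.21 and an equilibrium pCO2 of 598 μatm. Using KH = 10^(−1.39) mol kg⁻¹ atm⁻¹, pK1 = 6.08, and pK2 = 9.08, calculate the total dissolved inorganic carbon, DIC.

DIC = 3.75 mmol/kg

[CO2*] = KH · pCO2 = 10^(−1.39) × 598×10^-6 = 2.436×10^-5 mol/kg
α₀ = 1/(1 + K1/[H⁺] + K1K2/[H⁺]²) = 1/(1 + 10^+2.13 + 10^+1.26) = 0.006490
DIC = [CO2*]/α₀ = 2.436×10^-5 / 0.006490 = 3.75 mmol/kg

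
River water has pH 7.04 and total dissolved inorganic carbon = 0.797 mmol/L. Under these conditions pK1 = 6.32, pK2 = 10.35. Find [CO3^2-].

α₂ = 1 / (1 + [H⁺]/K2 + [H⁺]²/(K1K2)) = 1 / (1 + 10^+3.31 + 10^+2.59)
   = 1 / (1 + 2041.7 + 389.05) = 1/2431.8 = 0.0004112
[CO3²⁻] = α₂ × DIC = 0.0004112 × 0.797 = 0.000328 mmol/L = 0.328 μmol/L

[CO3²⁻] = 0.328 μmol/L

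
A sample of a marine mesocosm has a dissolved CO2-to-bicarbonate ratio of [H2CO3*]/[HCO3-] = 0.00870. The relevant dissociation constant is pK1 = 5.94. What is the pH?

From K1 = [H⁺][HCO3-]/[H2CO3*]:  pH = pK1 − log₁₀([H2CO3*]/[HCO3-])
log₁₀(0.00870) = -2.060
pH = 5.94 − (-2.060) = 8.00

pH = 8.00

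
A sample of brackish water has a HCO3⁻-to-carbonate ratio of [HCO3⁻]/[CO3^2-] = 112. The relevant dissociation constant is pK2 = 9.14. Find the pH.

From K2 = [H⁺][CO3^2-]/[HCO3⁻]:  pH = pK2 − log₁₀([HCO3⁻]/[CO3^2-])
log₁₀(112) = +2.049
pH = 9.14 − (+2.049) = 7.09

pH = 7.09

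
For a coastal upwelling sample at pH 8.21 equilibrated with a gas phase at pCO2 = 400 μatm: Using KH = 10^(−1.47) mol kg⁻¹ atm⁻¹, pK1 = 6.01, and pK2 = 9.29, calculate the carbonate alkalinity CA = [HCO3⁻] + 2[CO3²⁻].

CA = 2.51 mmol/kg

[CO2*] = KH · pCO2 = 10^(−1.47) × 400×10^-6 = 1.355×10^-5 mol/kg
α₀ = 1/(1 + K1/[H⁺] + K1K2/[H⁺]²) = 1/(1 + 10^+2.20 + 10^+1.12) = 0.005791
DIC = [CO2*]/α₀ = 1.355×10^-5 / 0.005791 = 2.340 mmol/kg
CA = (α₁ + 2α₂)·DIC = (0.9179 + 2×0.07634) × 2.340 = 2.51 mmol/kg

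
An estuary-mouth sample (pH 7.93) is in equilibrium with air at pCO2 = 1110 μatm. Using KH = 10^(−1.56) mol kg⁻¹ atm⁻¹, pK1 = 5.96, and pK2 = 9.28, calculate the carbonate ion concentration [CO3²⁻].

[CO2*] = KH · pCO2 = 10^(−1.56) × 1110×10^-6 = 3.057×10^-5 mol/kg
α₀ = 1/(1 + K1/[H⁺] + K1K2/[H⁺]²) = 1/(1 + 10^+1.97 + 10^+0.62) = 0.01015
DIC = [CO2*]/α₀ = 3.057×10^-5 / 0.01015 = 3.011 mmol/kg
[CO3²⁻] = α₂·DIC; α₂ = 0.04232, so [CO3²⁻] = 0.04232 × 3.011 = 0.127 mmol/kg

[CO3²⁻] = 0.127 mmol/kg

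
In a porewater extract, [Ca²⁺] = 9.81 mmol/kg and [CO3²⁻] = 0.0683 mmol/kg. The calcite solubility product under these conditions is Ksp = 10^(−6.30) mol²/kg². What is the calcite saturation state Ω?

Ksp = 10^(−6.30) = 5.012×10^-7
Ω = [Ca²⁺][CO3²⁻]/Ksp = (9.81×10^-3)(0.0683×10^-3) / 5.012×10^-7 = 1.34

Ω = 1.34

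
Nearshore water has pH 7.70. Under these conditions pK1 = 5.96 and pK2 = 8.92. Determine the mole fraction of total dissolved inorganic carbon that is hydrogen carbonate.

α₁ = 0.927

α₁ = 1 / (1 + [H⁺]/K1 + K2/[H⁺]) = 1 / (1 + 10^-1.74 + 10^-1.22)
   = 1 / (1 + 0.018197 + 0.060256) = 1/1.0785 = 0.9273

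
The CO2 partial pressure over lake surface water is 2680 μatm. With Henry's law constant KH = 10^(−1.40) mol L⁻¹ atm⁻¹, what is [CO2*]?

[CO2*] = 107 μmol/L

KH = 10^(−1.40) = 3.981×10^-2 mol L⁻¹ atm⁻¹
[CO2*] = KH · pCO2 = 3.981×10^-2 × 2680×10^-6 atm = 1.07×10^-4 mol/L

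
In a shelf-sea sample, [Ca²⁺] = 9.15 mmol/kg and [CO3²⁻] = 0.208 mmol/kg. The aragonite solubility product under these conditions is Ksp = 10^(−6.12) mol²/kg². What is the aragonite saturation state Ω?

Ksp = 10^(−6.12) = 7.586×10^-7
Ω = [Ca²⁺][CO3²⁻]/Ksp = (9.15×10^-3)(0.208×10^-3) / 7.586×10^-7 = 2.51

Ω = 2.51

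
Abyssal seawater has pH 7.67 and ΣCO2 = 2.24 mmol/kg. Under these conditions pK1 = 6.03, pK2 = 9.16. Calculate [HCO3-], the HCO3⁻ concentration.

α₁ = 1 / (1 + [H⁺]/K1 + K2/[H⁺]) = 1 / (1 + 10^-1.64 + 10^-1.49)
   = 1 / (1 + 0.022909 + 0.032359) = 1/1.0553 = 0.9476
[HCO3⁻] = α₁ × DIC = 0.9476 × 2.24 = 2.12 mmol/kg

[HCO3⁻] = 2.12 mmol/kg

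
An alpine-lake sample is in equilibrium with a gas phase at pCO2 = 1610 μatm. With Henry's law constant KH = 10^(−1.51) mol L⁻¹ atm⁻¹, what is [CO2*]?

[CO2*] = 49.8 μmol/L

KH = 10^(−1.51) = 3.090×10^-2 mol L⁻¹ atm⁻¹
[CO2*] = KH · pCO2 = 3.090×10^-2 × 1610×10^-6 atm = 4.98×10^-5 mol/L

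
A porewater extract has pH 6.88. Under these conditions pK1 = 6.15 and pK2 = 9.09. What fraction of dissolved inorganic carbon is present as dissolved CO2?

α₀ = 1 / (1 + K1/[H⁺] + K1K2/[H⁺]²) = 1 / (1 + 10^+0.73 + 10^-1.48)
   = 1 / (1 + 5.3703 + 0.033113) = 1/6.4034 = 0.1562

α₀ = 0.156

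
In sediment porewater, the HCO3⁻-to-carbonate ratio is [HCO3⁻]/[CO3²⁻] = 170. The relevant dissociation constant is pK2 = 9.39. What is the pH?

From K2 = [H⁺][CO3²⁻]/[HCO3⁻]:  pH = pK2 − log₁₀([HCO3⁻]/[CO3²⁻])
log₁₀(170) = +2.230
pH = 9.39 − (+2.230) = 7.16

pH = 7.16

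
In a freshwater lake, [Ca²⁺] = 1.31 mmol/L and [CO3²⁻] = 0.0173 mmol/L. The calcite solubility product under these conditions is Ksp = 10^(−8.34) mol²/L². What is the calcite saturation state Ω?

Ksp = 10^(−8.34) = 4.571×10^-9
Ω = [Ca²⁺][CO3²⁻]/Ksp = (1.31×10^-3)(0.0173×10^-3) / 4.571×10^-9 = 4.96

Ω = 4.96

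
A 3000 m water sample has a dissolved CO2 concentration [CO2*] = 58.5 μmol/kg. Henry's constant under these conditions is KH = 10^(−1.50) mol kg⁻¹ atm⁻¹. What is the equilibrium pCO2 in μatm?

KH = 10^(−1.50) = 3.162×10^-2 mol kg⁻¹ atm⁻¹
pCO2 = [CO2*]/KH = 58.5×10^-6 / 3.162×10^-2 = 1.85×10^-3 atm = 1850 μatm

pCO2 = 1850 μatm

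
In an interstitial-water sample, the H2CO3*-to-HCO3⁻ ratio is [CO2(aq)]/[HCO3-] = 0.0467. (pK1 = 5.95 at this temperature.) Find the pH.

pH = 7.28

From K1 = [H⁺][HCO3-]/[CO2(aq)]:  pH = pK1 − log₁₀([CO2(aq)]/[HCO3-])
log₁₀(0.0467) = -1.331
pH = 5.95 − (-1.331) = 7.28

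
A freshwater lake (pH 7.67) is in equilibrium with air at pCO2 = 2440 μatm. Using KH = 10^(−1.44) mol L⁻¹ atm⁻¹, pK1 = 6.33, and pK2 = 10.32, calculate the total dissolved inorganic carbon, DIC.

DIC = 2.03 mmol/L

[CO2*] = KH · pCO2 = 10^(−1.44) × 2440×10^-6 = 8.859×10^-5 mol/L
α₀ = 1/(1 + K1/[H⁺] + K1K2/[H⁺]²) = 1/(1 + 10^+1.34 + 10^-1.31) = 0.04362
DIC = [CO2*]/α₀ = 8.859×10^-5 / 0.04362 = 2.03 mmol/L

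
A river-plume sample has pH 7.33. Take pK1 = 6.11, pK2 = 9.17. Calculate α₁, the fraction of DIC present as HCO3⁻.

α₁ = 1 / (1 + [H⁺]/K1 + K2/[H⁺]) = 1 / (1 + 10^-1.22 + 10^-1.84)
   = 1 / (1 + 0.060256 + 0.014454) = 1/1.0747 = 0.9305

α₁ = 0.930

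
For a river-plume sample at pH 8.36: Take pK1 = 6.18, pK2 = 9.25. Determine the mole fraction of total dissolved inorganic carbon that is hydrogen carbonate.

α₁ = 0.881

α₁ = 1 / (1 + [H⁺]/K1 + K2/[H⁺]) = 1 / (1 + 10^-2.18 + 10^-0.89)
   = 1 / (1 + 0.0066069 + 0.12882) = 1/1.1354 = 0.8807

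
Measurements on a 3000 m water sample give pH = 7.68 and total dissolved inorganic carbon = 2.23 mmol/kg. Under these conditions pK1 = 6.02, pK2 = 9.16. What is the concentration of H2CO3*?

[CO2*] = 0.0462 mmol/kg

α₀ = 1 / (1 + K1/[H⁺] + K1K2/[H⁺]²) = 1 / (1 + 10^+1.66 + 10^+0.18)
   = 1 / (1 + 45.709 + 1.5136) = 1/48.222 = 0.02074
[CO2*] = α₀ × DIC = 0.02074 × 2.23 = 0.0462 mmol/kg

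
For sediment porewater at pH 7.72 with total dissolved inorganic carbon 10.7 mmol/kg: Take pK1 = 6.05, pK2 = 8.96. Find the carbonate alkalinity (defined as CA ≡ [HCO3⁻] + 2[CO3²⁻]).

CA = 11.1 mmol/kg

CA = [HCO3⁻] + 2[CO3²⁻] = (α₁ + 2α₂)·DIC
At pH 7.72: [H⁺]/K1 = 10^-1.67 = 0.021380, K2/[H⁺] = 10^-1.24 = 0.057544
α₁ = 1/(1 + 0.021380 + 0.057544) = 1/1.0789 = 0.9268; α₂ = α₁·K2/[H⁺] = 0.05333
α₁ + 2α₂ = 1.0335
CA = 1.0335 × 10.7 = 11.1 mmol/kg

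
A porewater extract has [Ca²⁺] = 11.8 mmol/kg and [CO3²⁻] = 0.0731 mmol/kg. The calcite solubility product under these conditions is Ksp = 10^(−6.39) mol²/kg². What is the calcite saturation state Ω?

Ω = 2.12

Ksp = 10^(−6.39) = 4.074×10^-7
Ω = [Ca²⁺][CO3²⁻]/Ksp = (11.8×10^-3)(0.0731×10^-3) / 4.074×10^-7 = 2.12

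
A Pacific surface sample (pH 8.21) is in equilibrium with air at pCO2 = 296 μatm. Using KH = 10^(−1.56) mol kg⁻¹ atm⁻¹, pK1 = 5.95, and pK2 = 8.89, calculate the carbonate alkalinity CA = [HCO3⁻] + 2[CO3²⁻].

[CO2*] = KH · pCO2 = 10^(−1.56) × 296×10^-6 = 8.153×10^-6 mol/kg
α₀ = 1/(1 + K1/[H⁺] + K1K2/[H⁺]²) = 1/(1 + 10^+2.26 + 10^+1.58) = 0.004525
DIC = [CO2*]/α₀ = 8.153×10^-6 / 0.004525 = 1.802 mmol/kg
CA = (α₁ + 2α₂)·DIC = (0.8234 + 2×0.1720) × 1.802 = 2.10 mmol/kg

CA = 2.10 mmol/kg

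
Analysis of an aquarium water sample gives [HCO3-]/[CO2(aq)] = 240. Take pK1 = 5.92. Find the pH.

From K1 = [H⁺][HCO3-]/[CO2(aq)]:  pH = pK1 + log₁₀([HCO3-]/[CO2(aq)])
log₁₀(240) = +2.380
pH = 5.92 + (+2.380) = 8.30

pH = 8.30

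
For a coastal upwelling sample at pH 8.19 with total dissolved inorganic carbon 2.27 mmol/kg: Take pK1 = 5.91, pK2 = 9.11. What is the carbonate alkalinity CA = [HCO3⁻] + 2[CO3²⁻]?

CA = 2.50 mmol/kg

CA = [HCO3⁻] + 2[CO3²⁻] = (α₁ + 2α₂)·DIC
At pH 8.19: [H⁺]/K1 = 10^-2.28 = 0.0052481, K2/[H⁺] = 10^-0.92 = 0.12023
α₁ = 1/(1 + 0.0052481 + 0.12023) = 1/1.1255 = 0.8885; α₂ = α₁·K2/[H⁺] = 0.1068
α₁ + 2α₂ = 1.1022
CA = 1.1022 × 2.27 = 2.50 mmol/kg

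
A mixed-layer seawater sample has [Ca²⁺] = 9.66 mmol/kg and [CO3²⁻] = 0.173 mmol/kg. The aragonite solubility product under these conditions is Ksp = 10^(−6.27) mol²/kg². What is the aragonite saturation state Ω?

Ksp = 10^(−6.27) = 5.370×10^-7
Ω = [Ca²⁺][CO3²⁻]/Ksp = (9.66×10^-3)(0.173×10^-3) / 5.370×10^-7 = 3.11

Ω = 3.11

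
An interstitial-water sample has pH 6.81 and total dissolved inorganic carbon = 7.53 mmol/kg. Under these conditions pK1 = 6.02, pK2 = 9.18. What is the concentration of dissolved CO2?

[CO2*] = 1.05 mmol/kg

α₀ = 1 / (1 + K1/[H⁺] + K1K2/[H⁺]²) = 1 / (1 + 10^+0.79 + 10^-1.58)
   = 1 / (1 + 6.1660 + 0.026303) = 1/7.1923 = 0.1390
[CO2*] = α₀ × DIC = 0.1390 × 7.53 = 1.05 mmol/kg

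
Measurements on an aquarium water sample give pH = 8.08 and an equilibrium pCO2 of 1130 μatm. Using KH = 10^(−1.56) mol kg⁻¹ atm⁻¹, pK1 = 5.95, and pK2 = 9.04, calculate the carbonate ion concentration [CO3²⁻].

[CO3²⁻] = 0.460 mmol/kg

[CO2*] = KH · pCO2 = 10^(−1.56) × 1130×10^-6 = 3.112×10^-5 mol/kg
α₀ = 1/(1 + K1/[H⁺] + K1K2/[H⁺]²) = 1/(1 + 10^+2.13 + 10^+1.17) = 0.006636
DIC = [CO2*]/α₀ = 3.112×10^-5 / 0.006636 = 4.690 mmol/kg
[CO3²⁻] = α₂·DIC; α₂ = 0.09816, so [CO3²⁻] = 0.09816 × 4.690 = 0.460 mmol/kg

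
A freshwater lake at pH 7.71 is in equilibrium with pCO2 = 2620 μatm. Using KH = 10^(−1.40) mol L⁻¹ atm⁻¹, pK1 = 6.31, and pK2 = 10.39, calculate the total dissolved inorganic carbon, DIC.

[CO2*] = KH · pCO2 = 10^(−1.40) × 2620×10^-6 = 1.043×10^-4 mol/L
α₀ = 1/(1 + K1/[H⁺] + K1K2/[H⁺]²) = 1/(1 + 10^+1.40 + 10^-1.28) = 0.03821
DIC = [CO2*]/α₀ = 1.043×10^-4 / 0.03821 = 2.73 mmol/L

DIC = 2.73 mmol/L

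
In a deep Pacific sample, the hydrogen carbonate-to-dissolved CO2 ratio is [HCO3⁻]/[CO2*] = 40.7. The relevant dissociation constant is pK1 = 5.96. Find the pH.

From K1 = [H⁺][HCO3⁻]/[CO2*]:  pH = pK1 + log₁₀([HCO3⁻]/[CO2*])
log₁₀(40.7) = +1.610
pH = 5.96 + (+1.610) = 7.57

pH = 7.57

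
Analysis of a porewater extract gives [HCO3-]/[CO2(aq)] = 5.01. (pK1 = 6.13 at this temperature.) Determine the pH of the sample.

From K1 = [H⁺][HCO3-]/[CO2(aq)]:  pH = pK1 + log₁₀([HCO3-]/[CO2(aq)])
log₁₀(5.01) = +0.700
pH = 6.13 + (+0.700) = 6.83

pH = 6.83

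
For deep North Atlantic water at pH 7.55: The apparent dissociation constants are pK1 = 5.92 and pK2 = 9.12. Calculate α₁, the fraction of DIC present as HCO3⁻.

α₁ = 1 / (1 + [H⁺]/K1 + K2/[H⁺]) = 1 / (1 + 10^-1.63 + 10^-1.57)
   = 1 / (1 + 0.023442 + 0.026915) = 1/1.0504 = 0.9521

α₁ = 0.952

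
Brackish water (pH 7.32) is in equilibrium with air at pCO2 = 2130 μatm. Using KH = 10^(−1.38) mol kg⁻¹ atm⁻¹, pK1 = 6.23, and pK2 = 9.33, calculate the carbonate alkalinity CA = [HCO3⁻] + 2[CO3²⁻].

CA = 1.11 mmol/kg

[CO2*] = KH · pCO2 = 10^(−1.38) × 2130×10^-6 = 8.879×10^-5 mol/kg
α₀ = 1/(1 + K1/[H⁺] + K1K2/[H⁺]²) = 1/(1 + 10^+1.09 + 10^-0.92) = 0.07450
DIC = [CO2*]/α₀ = 8.879×10^-5 / 0.07450 = 1.192 mmol/kg
CA = (α₁ + 2α₂)·DIC = (0.9165 + 2×0.008957) × 1.192 = 1.11 mmol/kg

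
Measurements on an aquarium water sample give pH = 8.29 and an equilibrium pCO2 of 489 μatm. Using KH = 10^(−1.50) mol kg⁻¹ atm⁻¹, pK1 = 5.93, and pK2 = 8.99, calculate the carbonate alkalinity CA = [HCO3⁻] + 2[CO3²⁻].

CA = 4.96 mmol/kg

[CO2*] = KH · pCO2 = 10^(−1.50) × 489×10^-6 = 1.546×10^-5 mol/kg
α₀ = 1/(1 + K1/[H⁺] + K1K2/[H⁺]²) = 1/(1 + 10^+2.36 + 10^+1.66) = 0.003626
DIC = [CO2*]/α₀ = 1.546×10^-5 / 0.003626 = 4.265 mmol/kg
CA = (α₁ + 2α₂)·DIC = (0.8306 + 2×0.1657) × 4.265 = 4.96 mmol/kg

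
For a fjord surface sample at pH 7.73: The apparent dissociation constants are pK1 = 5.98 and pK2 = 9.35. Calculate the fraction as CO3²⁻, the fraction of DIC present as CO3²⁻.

α₂ = 1 / (1 + [H⁺]/K2 + [H⁺]²/(K1K2)) = 1 / (1 + 10^+1.62 + 10^-0.13)
   = 1 / (1 + 41.687 + 0.74131) = 1/43.428 = 0.02303

α₂ = 0.0230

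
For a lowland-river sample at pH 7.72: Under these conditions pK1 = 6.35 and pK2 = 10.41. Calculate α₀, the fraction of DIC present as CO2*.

α₀ = 0.0408

α₀ = 1 / (1 + K1/[H⁺] + K1K2/[H⁺]²) = 1 / (1 + 10^+1.37 + 10^-1.32)
   = 1 / (1 + 23.442 + 0.047863) = 1/24.490 = 0.04083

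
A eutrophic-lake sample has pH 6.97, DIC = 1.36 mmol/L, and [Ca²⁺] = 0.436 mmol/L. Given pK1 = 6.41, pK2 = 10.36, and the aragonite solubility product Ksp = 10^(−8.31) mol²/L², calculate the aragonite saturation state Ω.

Ω = 0.0387

α₂ = 1 / (1 + [H⁺]/K2 + [H⁺]²/(K1K2)) = 1 / (1 + 10^+3.39 + 10^+2.83)
   = 1 / (1 + 2454.7 + 676.08) = 1/3131.8 = 0.0003193
[CO3²⁻] = α₂ × DIC = 0.0003193 × 1.36 = 0.0004343 mmol/L = 0.4343 μmol/L
Ksp = 10^(−8.31) = 4.898×10^-9
Ω = [Ca²⁺][CO3²⁻]/Ksp = (0.436×10^-3)(4.343×10^-7) / 4.898×10^-9 = 0.0387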